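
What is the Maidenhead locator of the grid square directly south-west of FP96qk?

FP96pj

Longitude subsquare q = 16; −1 → 15 = p.
Latitude subsquare k = 10; −1 → 9 = j.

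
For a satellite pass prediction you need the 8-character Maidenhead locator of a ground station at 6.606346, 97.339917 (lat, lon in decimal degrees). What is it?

NJ86qo05

Shift to the Maidenhead origin (180°W, 90°S): lon 277.33992, lat 96.60635.
Field: lon ⌊277.33992/20⌋ = 13 → N; lat ⌊96.60635/10⌋ = 9 → J.
Square: lon ⌊17.33992/2⌋ = 8; lat ⌊6.60635/1⌋ = 6.
Subsquare: lon ⌊1.33992/0.0833333⌋ = 16 → q; lat ⌊0.60635/0.0416667⌋ = 14 → o.
Extended square: lon ⌊0.00658/0.00833333⌋ = 0; lat ⌊0.02301/0.00416667⌋ = 5.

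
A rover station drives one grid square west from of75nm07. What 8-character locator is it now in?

Longitude extended square 0; −1 → -1, wraps to 9, carry into subsquare.
Longitude subsquare n = 13; −1 → 12 = m.
The latitude characters are unchanged.

OF75mm97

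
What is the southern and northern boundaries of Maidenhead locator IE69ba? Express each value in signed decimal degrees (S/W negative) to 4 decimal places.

Field I=8, E=4: +8·20° lon, +4·10° lat → SW at lon -20°, lat -50°.
Square 6, 9: +6·2° lon, +9·1° lat → SW at lon -8°, lat -41°.
Subsquare b=1, a=0: +1·0.0833333° lon, +0·0.0416667° lat → SW at lon -7.91667°, lat -41°.
Cell spans 0.0833333° lon × 0.0416667° lat.
south -41.0000, north -40.9583.

-41.0000, -40.9583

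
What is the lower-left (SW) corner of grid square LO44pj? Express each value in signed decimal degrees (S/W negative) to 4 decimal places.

54.3750, 49.2500

Field L=11, O=14: +11·20° lon, +14·10° lat → SW at lon 40°, lat 50°.
Square 4, 4: +4·2° lon, +4·1° lat → SW at lon 48°, lat 54°.
Subsquare p=15, j=9: +15·0.0833333° lon, +9·0.0416667° lat → SW at lon 49.25°, lat 54.375°.
latitude 54.3750, longitude 49.2500.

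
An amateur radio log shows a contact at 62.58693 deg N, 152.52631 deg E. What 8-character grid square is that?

QP62go30

Offset from 180°W / 90°S: lon 332.52631°, lat 152.58693°.
Field (20°×10°, letters A–R): lon ⌊332.52631/20⌋ = 16 → Q; lat ⌊152.58693/10⌋ = 15 → P.
Square (2°×1°, digits 0–9): lon ⌊12.52631/2⌋ = 6; lat ⌊2.58693/1⌋ = 2.
Subsquare (5′×2.5′, letters a–x): lon ⌊0.52631/0.0833333⌋ = 6 → g; lat ⌊0.58693/0.0416667⌋ = 14 → o.
Extended square (30″×15″, digits 0–9): lon ⌊0.02631/0.00833333⌋ = 3; lat ⌊0.00360/0.00416667⌋ = 0.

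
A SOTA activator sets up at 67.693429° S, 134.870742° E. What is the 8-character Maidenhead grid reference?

PC72kh43

Add 180° to longitude and 90° to latitude: 314.87074, 22.30657.
Field: lon ⌊314.87074/20⌋ = 15 → P; lat ⌊22.30657/10⌋ = 2 → C.
Square: lon ⌊14.87074/2⌋ = 7; lat ⌊2.30657/1⌋ = 2.
Subsquare: lon ⌊0.87074/0.0833333⌋ = 10 → k; lat ⌊0.30657/0.0416667⌋ = 7 → h.
Extended square: lon ⌊0.03741/0.00833333⌋ = 4; lat ⌊0.01490/0.00416667⌋ = 3.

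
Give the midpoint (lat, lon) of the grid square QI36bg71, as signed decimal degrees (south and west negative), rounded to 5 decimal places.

-3.74375, 146.14583

Field Q=16, I=8: +16·20° lon, +8·10° lat → SW at lon 140°, lat -10°.
Square 3, 6: +3·2° lon, +6·1° lat → SW at lon 146°, lat -4°.
Subsquare b=1, g=6: +1·0.0833333° lon, +6·0.0416667° lat → SW at lon 146.083°, lat -3.75°.
Extended square 7, 1: +7·0.00833333° lon, +1·0.00416667° lat → SW at lon 146.142°, lat -3.74583°.
Cell spans 0.00833333° lon × 0.00416667° lat. Centre is SW corner plus half of each.
latitude -3.74375, longitude 146.14583.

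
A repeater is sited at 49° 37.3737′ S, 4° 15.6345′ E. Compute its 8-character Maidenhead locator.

Shift to the Maidenhead origin (180°W, 90°S): lon 184.26057, lat 40.37711.
Field (20°×10°, letters A–R): lon ⌊184.26057/20⌋ = 9 → J; lat ⌊40.37711/10⌋ = 4 → E.
Square (2°×1°, digits 0–9): lon ⌊4.26057/2⌋ = 2; lat ⌊0.37711/1⌋ = 0.
Subsquare (5′×2.5′, letters a–x): lon ⌊0.26057/0.0833333⌋ = 3 → d; lat ⌊0.37711/0.0416667⌋ = 9 → j.
Extended square (30″×15″, digits 0–9): lon ⌊0.01057/0.00833333⌋ = 1; lat ⌊0.00211/0.00416667⌋ = 0.

JE20dj10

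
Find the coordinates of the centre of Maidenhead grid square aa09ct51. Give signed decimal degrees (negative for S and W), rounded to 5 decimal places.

-80.20208, -179.78750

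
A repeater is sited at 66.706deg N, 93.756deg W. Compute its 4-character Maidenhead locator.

Add 180° to longitude and 90° to latitude: 86.24, 156.71.
Field: lon ⌊86.24/20⌋ = 4 → E; lat ⌊156.71/10⌋ = 15 → P.
Square: lon ⌊6.24/2⌋ = 3; lat ⌊6.71/1⌋ = 6.

EP36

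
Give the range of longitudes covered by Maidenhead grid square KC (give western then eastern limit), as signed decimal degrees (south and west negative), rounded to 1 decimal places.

20.0, 40.0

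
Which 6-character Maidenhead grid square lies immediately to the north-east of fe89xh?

FE99ai

Longitude subsquare x = 23; +1 → 24, wraps to 0 = a, carry into square.
Longitude square 8; +1 → 9.
Latitude subsquare h = 7; +1 → 8 = i.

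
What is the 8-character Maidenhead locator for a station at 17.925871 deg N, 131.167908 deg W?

CK47jw92

Add 180° to longitude and 90° to latitude: 48.83209, 107.92587.
Field: lon ⌊48.83209/20⌋ = 2 → C; lat ⌊107.92587/10⌋ = 10 → K.
Square: lon ⌊8.83209/2⌋ = 4; lat ⌊7.92587/1⌋ = 7.
Subsquare: lon ⌊0.83209/0.0833333⌋ = 9 → j; lat ⌊0.92587/0.0416667⌋ = 22 → w.
Extended square: lon ⌊0.08209/0.00833333⌋ = 9; lat ⌊0.00920/0.00416667⌋ = 2.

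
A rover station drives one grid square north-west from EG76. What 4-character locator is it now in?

EG67

Longitude square 7; −1 → 6.
Latitude square 6; +1 → 7.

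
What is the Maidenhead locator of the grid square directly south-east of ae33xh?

AE43ag

Longitude subsquare x = 23; +1 → 24, wraps to 0 = a, carry into square.
Longitude square 3; +1 → 4.
Latitude subsquare h = 7; −1 → 6 = g.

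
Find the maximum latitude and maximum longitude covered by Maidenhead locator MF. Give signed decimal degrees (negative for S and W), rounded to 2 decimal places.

-30.00, 80.00

Field M=12, F=5: +12·20° lon, +5·10° lat → SW at lon 60°, lat -40°.
Cell spans 20° lon × 10° lat. NE corner is SW corner plus one full cell.
latitude -30.00, longitude 80.00.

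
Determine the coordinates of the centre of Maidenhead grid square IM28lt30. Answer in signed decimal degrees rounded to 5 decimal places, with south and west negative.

38.79375, -15.05417

Field I=8, M=12: +8·20° lon, +12·10° lat → SW at lon -20°, lat 30°.
Square 2, 8: +2·2° lon, +8·1° lat → SW at lon -16°, lat 38°.
Subsquare l=11, t=19: +11·0.0833333° lon, +19·0.0416667° lat → SW at lon -15.0833°, lat 38.7917°.
Extended square 3, 0: +3·0.00833333° lon, +0·0.00416667° lat → SW at lon -15.0583°, lat 38.7917°.
Cell spans 0.00833333° lon × 0.00416667° lat. Centre is SW corner plus half of each.
latitude 38.79375, longitude -15.05417.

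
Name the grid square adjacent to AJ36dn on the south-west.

Longitude subsquare d = 3; −1 → 2 = c.
Latitude subsquare n = 13; −1 → 12 = m.

AJ36cm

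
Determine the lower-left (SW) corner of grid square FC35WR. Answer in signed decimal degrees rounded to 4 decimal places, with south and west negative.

-64.2917, -72.1667

Field F=5, C=2: +5·20° lon, +2·10° lat → SW at lon -80°, lat -70°.
Square 3, 5: +3·2° lon, +5·1° lat → SW at lon -74°, lat -65°.
Subsquare w=22, r=17: +22·0.0833333° lon, +17·0.0416667° lat → SW at lon -72.1667°, lat -64.2917°.
latitude -64.2917, longitude -72.1667.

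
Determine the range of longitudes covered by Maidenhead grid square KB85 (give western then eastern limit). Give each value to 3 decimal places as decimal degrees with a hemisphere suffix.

Field K=10, B=1: +10·20° lon, +1·10° lat → SW at lon 20°, lat -80°.
Square 8, 5: +8·2° lon, +5·1° lat → SW at lon 36°, lat -75°.
Cell spans 2° lon × 1° lat.
west 36.000° E, east 38.000° E.

36.000° E, 38.000° E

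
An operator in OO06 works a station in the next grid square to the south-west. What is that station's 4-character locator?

NO95

Longitude square 0; −1 → -1, wraps to 9, carry into field.
Longitude field O = 14; −1 → 13 = N.
Latitude square 6; −1 → 5.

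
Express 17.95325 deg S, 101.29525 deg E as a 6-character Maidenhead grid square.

OH02pb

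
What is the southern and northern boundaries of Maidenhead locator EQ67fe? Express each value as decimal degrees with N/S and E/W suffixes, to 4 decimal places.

Field E=4, Q=16: +4·20° lon, +16·10° lat → SW at lon -100°, lat 70°.
Square 6, 7: +6·2° lon, +7·1° lat → SW at lon -88°, lat 77°.
Subsquare f=5, e=4: +5·0.0833333° lon, +4·0.0416667° lat → SW at lon -87.5833°, lat 77.1667°.
Cell spans 0.0833333° lon × 0.0416667° lat.
south 77.1667° N, north 77.2083° N.

77.1667° N, 77.2083° N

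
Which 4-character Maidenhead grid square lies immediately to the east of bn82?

Longitude square 8; +1 → 9.
The latitude characters are unchanged.

BN92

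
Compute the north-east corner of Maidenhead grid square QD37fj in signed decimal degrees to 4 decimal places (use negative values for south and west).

Field Q=16, D=3: +16·20° lon, +3·10° lat → SW at lon 140°, lat -60°.
Square 3, 7: +3·2° lon, +7·1° lat → SW at lon 146°, lat -53°.
Subsquare f=5, j=9: +5·0.0833333° lon, +9·0.0416667° lat → SW at lon 146.417°, lat -52.625°.
Cell spans 0.0833333° lon × 0.0416667° lat. NE corner is SW corner plus one full cell.
latitude -52.5833, longitude 146.5000.

-52.5833, 146.5000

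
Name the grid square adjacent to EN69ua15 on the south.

EN69ua14

Latitude extended square 5; −1 → 4.
The longitude characters are unchanged.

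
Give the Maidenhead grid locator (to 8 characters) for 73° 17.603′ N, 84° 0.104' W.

EQ73xh90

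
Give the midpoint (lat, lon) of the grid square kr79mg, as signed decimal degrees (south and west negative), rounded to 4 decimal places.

Field K=10, R=17: +10·20° lon, +17·10° lat → SW at lon 20°, lat 80°.
Square 7, 9: +7·2° lon, +9·1° lat → SW at lon 34°, lat 89°.
Subsquare m=12, g=6: +12·0.0833333° lon, +6·0.0416667° lat → SW at lon 35°, lat 89.25°.
Cell spans 0.0833333° lon × 0.0416667° lat. Centre is SW corner plus half of each.
latitude 89.2708, longitude 35.0417.

89.2708, 35.0417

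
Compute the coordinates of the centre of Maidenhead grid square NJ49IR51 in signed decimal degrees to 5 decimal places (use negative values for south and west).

9.71458, 88.71250

Field N=13, J=9: +13·20° lon, +9·10° lat → SW at lon 80°, lat 0°.
Square 4, 9: +4·2° lon, +9·1° lat → SW at lon 88°, lat 9°.
Subsquare i=8, r=17: +8·0.0833333° lon, +17·0.0416667° lat → SW at lon 88.6667°, lat 9.70833°.
Extended square 5, 1: +5·0.00833333° lon, +1·0.00416667° lat → SW at lon 88.7083°, lat 9.7125°.
Cell spans 0.00833333° lon × 0.00416667° lat. Centre is SW corner plus half of each.
latitude 9.71458, longitude 88.71250.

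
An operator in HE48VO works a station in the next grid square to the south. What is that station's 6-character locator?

HE48vn

Latitude subsquare o = 14; −1 → 13 = n.
The longitude characters are unchanged.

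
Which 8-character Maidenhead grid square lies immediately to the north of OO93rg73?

Latitude extended square 3; +1 → 4.
The longitude characters are unchanged.

OO93rg74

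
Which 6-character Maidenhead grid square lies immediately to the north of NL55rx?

NL56ra

Latitude subsquare x = 23; +1 → 24, wraps to 0 = a, carry into square.
Latitude square 5; +1 → 6.
The longitude characters are unchanged.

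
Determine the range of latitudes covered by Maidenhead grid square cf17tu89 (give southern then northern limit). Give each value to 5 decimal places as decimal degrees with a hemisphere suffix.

Field C=2, F=5: +2·20° lon, +5·10° lat → SW at lon -140°, lat -40°.
Square 1, 7: +1·2° lon, +7·1° lat → SW at lon -138°, lat -33°.
Subsquare t=19, u=20: +19·0.0833333° lon, +20·0.0416667° lat → SW at lon -136.417°, lat -32.1667°.
Extended square 8, 9: +8·0.00833333° lon, +9·0.00416667° lat → SW at lon -136.35°, lat -32.1292°.
Cell spans 0.00833333° lon × 0.00416667° lat.
south 32.12917° S, north 32.12500° S.

32.12917° S, 32.12500° S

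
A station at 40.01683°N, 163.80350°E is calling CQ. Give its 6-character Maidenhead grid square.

Shift to the Maidenhead origin (180°W, 90°S): lon 343.8035, lat 130.0168.
Field: lon ⌊343.8035/20⌋ = 17 → R; lat ⌊130.0168/10⌋ = 13 → N.
Square: lon ⌊3.8035/2⌋ = 1; lat ⌊0.0168/1⌋ = 0.
Subsquare: lon ⌊1.8035/0.0833333⌋ = 21 → v; lat ⌊0.0168/0.0416667⌋ = 0 → a.

RN10va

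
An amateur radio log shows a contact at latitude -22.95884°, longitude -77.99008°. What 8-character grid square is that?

FG17aa19

Shift to the Maidenhead origin (180°W, 90°S): lon 102.00992, lat 67.04116.
Field (20°×10°, letters A–R): lon ⌊102.00992/20⌋ = 5 → F; lat ⌊67.04116/10⌋ = 6 → G.
Square (2°×1°, digits 0–9): lon ⌊2.00992/2⌋ = 1; lat ⌊7.04116/1⌋ = 7.
Subsquare (5′×2.5′, letters a–x): lon ⌊0.00992/0.0833333⌋ = 0 → a; lat ⌊0.04116/0.0416667⌋ = 0 → a.
Extended square (30″×15″, digits 0–9): lon ⌊0.00992/0.00833333⌋ = 1; lat ⌊0.04116/0.00416667⌋ = 9.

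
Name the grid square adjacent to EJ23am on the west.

EJ13xm

Longitude subsquare a = 0; −1 → -1, wraps to 23 = x, carry into square.
Longitude square 2; −1 → 1.
The latitude characters are unchanged.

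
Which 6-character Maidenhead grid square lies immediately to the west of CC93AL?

Longitude subsquare a = 0; −1 → -1, wraps to 23 = x, carry into square.
Longitude square 9; −1 → 8.
The latitude characters are unchanged.

CC83xl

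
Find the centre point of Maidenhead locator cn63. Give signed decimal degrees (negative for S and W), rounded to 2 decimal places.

43.50, -127.00

Field C=2, N=13: +2·20° lon, +13·10° lat → SW at lon -140°, lat 40°.
Square 6, 3: +6·2° lon, +3·1° lat → SW at lon -128°, lat 43°.
Cell spans 2° lon × 1° lat. Centre is SW corner plus half of each.
latitude 43.50, longitude -127.00.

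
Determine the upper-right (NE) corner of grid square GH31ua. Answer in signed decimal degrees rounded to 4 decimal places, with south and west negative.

-18.9583, -52.2500

Field G=6, H=7: +6·20° lon, +7·10° lat → SW at lon -60°, lat -20°.
Square 3, 1: +3·2° lon, +1·1° lat → SW at lon -54°, lat -19°.
Subsquare u=20, a=0: +20·0.0833333° lon, +0·0.0416667° lat → SW at lon -52.3333°, lat -19°.
Cell spans 0.0833333° lon × 0.0416667° lat. NE corner is SW corner plus one full cell.
latitude -18.9583, longitude -52.2500.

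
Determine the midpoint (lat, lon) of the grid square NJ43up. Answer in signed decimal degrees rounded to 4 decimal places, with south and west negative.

Field N=13, J=9: +13·20° lon, +9·10° lat → SW at lon 80°, lat 0°.
Square 4, 3: +4·2° lon, +3·1° lat → SW at lon 88°, lat 3°.
Subsquare u=20, p=15: +20·0.0833333° lon, +15·0.0416667° lat → SW at lon 89.6667°, lat 3.625°.
Cell spans 0.0833333° lon × 0.0416667° lat. Centre is SW corner plus half of each.
latitude 3.6458, longitude 89.7083.

3.6458, 89.7083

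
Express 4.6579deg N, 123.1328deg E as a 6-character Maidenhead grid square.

PJ14np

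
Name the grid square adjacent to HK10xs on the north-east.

HK20at

Longitude subsquare x = 23; +1 → 24, wraps to 0 = a, carry into square.
Longitude square 1; +1 → 2.
Latitude subsquare s = 18; +1 → 19 = t.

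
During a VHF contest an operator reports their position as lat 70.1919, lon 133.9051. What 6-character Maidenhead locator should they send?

PQ60we

Shift to the Maidenhead origin (180°W, 90°S): lon 313.9051, lat 160.1919.
Field: lon ⌊313.9051/20⌋ = 15 → P; lat ⌊160.1919/10⌋ = 16 → Q.
Square: lon ⌊13.9051/2⌋ = 6; lat ⌊0.1919/1⌋ = 0.
Subsquare: lon ⌊1.9051/0.0833333⌋ = 22 → w; lat ⌊0.1919/0.0416667⌋ = 4 → e.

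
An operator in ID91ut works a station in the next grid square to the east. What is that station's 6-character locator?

Longitude subsquare u = 20; +1 → 21 = v.
The latitude characters are unchanged.

ID91vt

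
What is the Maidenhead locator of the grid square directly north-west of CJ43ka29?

CJ43kb10

Longitude extended square 2; −1 → 1.
Latitude extended square 9; +1 → 10, wraps to 0, carry into subsquare.
Latitude subsquare a = 0; +1 → 1 = b.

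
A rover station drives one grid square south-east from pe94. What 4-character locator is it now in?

QE03

Longitude square 9; +1 → 10, wraps to 0, carry into field.
Longitude field P = 15; +1 → 16 = Q.
Latitude square 4; −1 → 3.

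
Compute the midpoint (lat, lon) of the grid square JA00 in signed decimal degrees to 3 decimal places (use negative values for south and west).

Field J=9, A=0: +9·20° lon, +0·10° lat → SW at lon 0°, lat -90°.
Square 0, 0: +0·2° lon, +0·1° lat → SW at lon 0°, lat -90°.
Cell spans 2° lon × 1° lat. Centre is SW corner plus half of each.
latitude -89.500, longitude 1.000.

-89.500, 1.000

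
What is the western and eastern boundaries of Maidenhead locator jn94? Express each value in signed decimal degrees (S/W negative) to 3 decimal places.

18.000, 20.000

Field J=9, N=13: +9·20° lon, +13·10° lat → SW at lon 0°, lat 40°.
Square 9, 4: +9·2° lon, +4·1° lat → SW at lon 18°, lat 44°.
Cell spans 2° lon × 1° lat.
west 18.000, east 20.000.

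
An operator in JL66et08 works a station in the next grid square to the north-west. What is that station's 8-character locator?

JL66dt99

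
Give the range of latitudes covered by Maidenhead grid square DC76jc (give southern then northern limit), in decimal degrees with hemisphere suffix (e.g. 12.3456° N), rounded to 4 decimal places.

Field D=3, C=2: +3·20° lon, +2·10° lat → SW at lon -120°, lat -70°.
Square 7, 6: +7·2° lon, +6·1° lat → SW at lon -106°, lat -64°.
Subsquare j=9, c=2: +9·0.0833333° lon, +2·0.0416667° lat → SW at lon -105.25°, lat -63.9167°.
Cell spans 0.0833333° lon × 0.0416667° lat.
south 63.9167° S, north 63.8750° S.

63.9167° S, 63.8750° S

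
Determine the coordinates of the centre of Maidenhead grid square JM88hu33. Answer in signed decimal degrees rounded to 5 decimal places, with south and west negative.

38.84792, 16.61250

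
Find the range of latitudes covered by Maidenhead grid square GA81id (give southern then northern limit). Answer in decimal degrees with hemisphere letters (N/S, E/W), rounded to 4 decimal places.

88.8750° S, 88.8333° S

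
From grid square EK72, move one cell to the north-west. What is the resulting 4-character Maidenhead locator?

EK63

Longitude square 7; −1 → 6.
Latitude square 2; +1 → 3.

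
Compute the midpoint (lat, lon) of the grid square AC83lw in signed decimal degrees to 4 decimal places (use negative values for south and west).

Field A=0, C=2: +0·20° lon, +2·10° lat → SW at lon -180°, lat -70°.
Square 8, 3: +8·2° lon, +3·1° lat → SW at lon -164°, lat -67°.
Subsquare l=11, w=22: +11·0.0833333° lon, +22·0.0416667° lat → SW at lon -163.083°, lat -66.0833°.
Cell spans 0.0833333° lon × 0.0416667° lat. Centre is SW corner plus half of each.
latitude -66.0625, longitude -163.0417.

-66.0625, -163.0417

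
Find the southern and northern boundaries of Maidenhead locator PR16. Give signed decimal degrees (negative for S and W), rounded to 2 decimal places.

86.00, 87.00

Field P=15, R=17: +15·20° lon, +17·10° lat → SW at lon 120°, lat 80°.
Square 1, 6: +1·2° lon, +6·1° lat → SW at lon 122°, lat 86°.
Cell spans 2° lon × 1° lat.
south 86.00, north 87.00.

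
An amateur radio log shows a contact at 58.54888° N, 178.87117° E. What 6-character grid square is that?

RO98kn

Shift to the Maidenhead origin (180°W, 90°S): lon 358.8712, lat 148.5489.
Field (20°×10°, letters A–R): lon ⌊358.8712/20⌋ = 17 → R; lat ⌊148.5489/10⌋ = 14 → O.
Square (2°×1°, digits 0–9): lon ⌊18.8712/2⌋ = 9; lat ⌊8.5489/1⌋ = 8.
Subsquare (5′×2.5′, letters a–x): lon ⌊0.8712/0.0833333⌋ = 10 → k; lat ⌊0.5489/0.0416667⌋ = 13 → n.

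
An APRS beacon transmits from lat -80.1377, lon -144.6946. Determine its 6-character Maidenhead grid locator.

BA79pu

Offset from 180°W / 90°S: lon 35.3054°, lat 9.8623°.
Field: lon ⌊35.3054/20⌋ = 1 → B; lat ⌊9.8623/10⌋ = 0 → A.
Square: lon ⌊15.3054/2⌋ = 7; lat ⌊9.8623/1⌋ = 9.
Subsquare: lon ⌊1.3054/0.0833333⌋ = 15 → p; lat ⌊0.8623/0.0416667⌋ = 20 → u.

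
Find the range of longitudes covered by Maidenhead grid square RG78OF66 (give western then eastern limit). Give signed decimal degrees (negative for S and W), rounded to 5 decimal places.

Field R=17, G=6: +17·20° lon, +6·10° lat → SW at lon 160°, lat -30°.
Square 7, 8: +7·2° lon, +8·1° lat → SW at lon 174°, lat -22°.
Subsquare o=14, f=5: +14·0.0833333° lon, +5·0.0416667° lat → SW at lon 175.167°, lat -21.7917°.
Extended square 6, 6: +6·0.00833333° lon, +6·0.00416667° lat → SW at lon 175.217°, lat -21.7667°.
Cell spans 0.00833333° lon × 0.00416667° lat.
west 175.21667, east 175.22500.

175.21667, 175.22500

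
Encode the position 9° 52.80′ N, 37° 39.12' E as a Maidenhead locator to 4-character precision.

KJ89

Shift to the Maidenhead origin (180°W, 90°S): lon 217.65, lat 99.88.
Field: 217.65/20 → 10 → K, 99.88/10 → 9 → J; chars KJ.
Square: 17.65/2 → 8, 9.88/1 → 9; chars 89.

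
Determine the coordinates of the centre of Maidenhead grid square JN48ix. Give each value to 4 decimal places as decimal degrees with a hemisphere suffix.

48.9792° N, 8.7083° E

Field J=9, N=13: +9·20° lon, +13·10° lat → SW at lon 0°, lat 40°.
Square 4, 8: +4·2° lon, +8·1° lat → SW at lon 8°, lat 48°.
Subsquare i=8, x=23: +8·0.0833333° lon, +23·0.0416667° lat → SW at lon 8.66667°, lat 48.9583°.
Cell spans 0.0833333° lon × 0.0416667° lat. Centre is SW corner plus half of each.
latitude 48.9792° N, longitude 8.7083° E.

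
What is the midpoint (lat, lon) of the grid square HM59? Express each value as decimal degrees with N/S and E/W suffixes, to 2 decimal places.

Field H=7, M=12: +7·20° lon, +12·10° lat → SW at lon -40°, lat 30°.
Square 5, 9: +5·2° lon, +9·1° lat → SW at lon -30°, lat 39°.
Cell spans 2° lon × 1° lat. Centre is SW corner plus half of each.
latitude 39.50° N, longitude 29.00° W.

39.50° N, 29.00° W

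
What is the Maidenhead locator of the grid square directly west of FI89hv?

FI89gv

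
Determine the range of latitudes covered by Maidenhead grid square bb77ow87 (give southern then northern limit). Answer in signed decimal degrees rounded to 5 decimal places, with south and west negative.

-72.05417, -72.05000

Field B=1, B=1: +1·20° lon, +1·10° lat → SW at lon -160°, lat -80°.
Square 7, 7: +7·2° lon, +7·1° lat → SW at lon -146°, lat -73°.
Subsquare o=14, w=22: +14·0.0833333° lon, +22·0.0416667° lat → SW at lon -144.833°, lat -72.0833°.
Extended square 8, 7: +8·0.00833333° lon, +7·0.00416667° lat → SW at lon -144.767°, lat -72.0542°.
Cell spans 0.00833333° lon × 0.00416667° lat.
south -72.05417, north -72.05000.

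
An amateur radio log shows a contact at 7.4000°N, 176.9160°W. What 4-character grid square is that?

AJ17

Shift to the Maidenhead origin (180°W, 90°S): lon 3.08, lat 97.40.
Field: lon ⌊3.08/20⌋ = 0 → A; lat ⌊97.40/10⌋ = 9 → J.
Square: lon ⌊3.08/2⌋ = 1; lat ⌊7.40/1⌋ = 7.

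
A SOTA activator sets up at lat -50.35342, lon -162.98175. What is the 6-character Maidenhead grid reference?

AD89mp

Shift to the Maidenhead origin (180°W, 90°S): lon 17.0182, lat 39.6466.
Field (20°×10°, letters A–R): 17.0182/20 → 0 → A, 39.6466/10 → 3 → D; chars AD.
Square (2°×1°, digits 0–9): 17.0182/2 → 8, 9.6466/1 → 9; chars 89.
Subsquare (5′×2.5′, letters a–x): 1.0182/0.0833333 → 12 → m, 0.6466/0.0416667 → 15 → p; chars mp.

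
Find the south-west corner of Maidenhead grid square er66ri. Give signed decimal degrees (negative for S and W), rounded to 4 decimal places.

86.3333, -86.5833

Field E=4, R=17: +4·20° lon, +17·10° lat → SW at lon -100°, lat 80°.
Square 6, 6: +6·2° lon, +6·1° lat → SW at lon -88°, lat 86°.
Subsquare r=17, i=8: +17·0.0833333° lon, +8·0.0416667° lat → SW at lon -86.5833°, lat 86.3333°.
latitude 86.3333, longitude -86.5833.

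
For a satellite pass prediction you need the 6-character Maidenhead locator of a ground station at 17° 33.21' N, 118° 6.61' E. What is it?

OK97bn

Shift to the Maidenhead origin (180°W, 90°S): lon 298.1102, lat 107.5535.
Field (20°×10°, letters A–R): 298.1102/20 → 14 → O, 107.5535/10 → 10 → K; chars OK.
Square (2°×1°, digits 0–9): 18.1102/2 → 9, 7.5535/1 → 7; chars 97.
Subsquare (5′×2.5′, letters a–x): 0.1102/0.0833333 → 1 → b, 0.5535/0.0416667 → 13 → n; chars bn.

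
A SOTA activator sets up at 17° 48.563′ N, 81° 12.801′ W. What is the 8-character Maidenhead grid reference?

Shift to the Maidenhead origin (180°W, 90°S): lon 98.78665, lat 107.80938.
Field: lon ⌊98.78665/20⌋ = 4 → E; lat ⌊107.80938/10⌋ = 10 → K.
Square: lon ⌊18.78665/2⌋ = 9; lat ⌊7.80938/1⌋ = 7.
Subsquare: lon ⌊0.78665/0.0833333⌋ = 9 → j; lat ⌊0.80938/0.0416667⌋ = 19 → t.
Extended square: lon ⌊0.03665/0.00833333⌋ = 4; lat ⌊0.01772/0.00416667⌋ = 4.

EK97jt44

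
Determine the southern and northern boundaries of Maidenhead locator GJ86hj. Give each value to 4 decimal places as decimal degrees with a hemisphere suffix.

Field G=6, J=9: +6·20° lon, +9·10° lat → SW at lon -60°, lat 0°.
Square 8, 6: +8·2° lon, +6·1° lat → SW at lon -44°, lat 6°.
Subsquare h=7, j=9: +7·0.0833333° lon, +9·0.0416667° lat → SW at lon -43.4167°, lat 6.375°.
Cell spans 0.0833333° lon × 0.0416667° lat.
south 6.3750° N, north 6.4167° N.

6.3750° N, 6.4167° N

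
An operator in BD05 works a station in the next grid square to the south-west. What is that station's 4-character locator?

Longitude square 0; −1 → -1, wraps to 9, carry into field.
Longitude field B = 1; −1 → 0 = A.
Latitude square 5; −1 → 4.

AD94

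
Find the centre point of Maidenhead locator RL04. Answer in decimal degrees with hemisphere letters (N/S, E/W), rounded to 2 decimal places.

24.50° N, 161.00° E

Field R=17, L=11: +17·20° lon, +11·10° lat → SW at lon 160°, lat 20°.
Square 0, 4: +0·2° lon, +4·1° lat → SW at lon 160°, lat 24°.
Cell spans 2° lon × 1° lat. Centre is SW corner plus half of each.
latitude 24.50° N, longitude 161.00° E.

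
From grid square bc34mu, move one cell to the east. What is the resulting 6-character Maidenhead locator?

BC34nu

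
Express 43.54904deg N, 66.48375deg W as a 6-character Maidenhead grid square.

FN63sn

Offset from 180°W / 90°S: lon 113.5162°, lat 133.5490°.
Field (20°×10°, letters A–R): 113.5162/20 → 5 → F, 133.5490/10 → 13 → N; chars FN.
Square (2°×1°, digits 0–9): 13.5162/2 → 6, 3.5490/1 → 3; chars 63.
Subsquare (5′×2.5′, letters a–x): 1.5162/0.0833333 → 18 → s, 0.5490/0.0416667 → 13 → n; chars sn.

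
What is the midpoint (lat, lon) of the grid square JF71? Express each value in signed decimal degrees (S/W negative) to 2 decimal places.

-38.50, 15.00

Field J=9, F=5: +9·20° lon, +5·10° lat → SW at lon 0°, lat -40°.
Square 7, 1: +7·2° lon, +1·1° lat → SW at lon 14°, lat -39°.
Cell spans 2° lon × 1° lat. Centre is SW corner plus half of each.
latitude -38.50, longitude 15.00.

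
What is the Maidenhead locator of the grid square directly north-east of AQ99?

Longitude square 9; +1 → 10, wraps to 0, carry into field.
Longitude field A = 0; +1 → 1 = B.
Latitude square 9; +1 → 10, wraps to 0, carry into field.
Latitude field Q = 16; +1 → 17 = R.

BR00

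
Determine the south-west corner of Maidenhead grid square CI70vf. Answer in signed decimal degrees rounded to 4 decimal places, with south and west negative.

Field C=2, I=8: +2·20° lon, +8·10° lat → SW at lon -140°, lat -10°.
Square 7, 0: +7·2° lon, +0·1° lat → SW at lon -126°, lat -10°.
Subsquare v=21, f=5: +21·0.0833333° lon, +5·0.0416667° lat → SW at lon -124.25°, lat -9.79167°.
latitude -9.7917, longitude -124.2500.

-9.7917, -124.2500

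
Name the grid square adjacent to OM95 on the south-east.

Longitude square 9; +1 → 10, wraps to 0, carry into field.
Longitude field O = 14; +1 → 15 = P.
Latitude square 5; −1 → 4.

PM04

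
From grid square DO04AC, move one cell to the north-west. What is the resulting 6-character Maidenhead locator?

CO94xd

Longitude subsquare a = 0; −1 → -1, wraps to 23 = x, carry into square.
Longitude square 0; −1 → -1, wraps to 9, carry into field.
Longitude field D = 3; −1 → 2 = C.
Latitude subsquare c = 2; +1 → 3 = d.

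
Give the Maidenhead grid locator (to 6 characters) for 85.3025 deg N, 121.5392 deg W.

CR95fh

Add 180° to longitude and 90° to latitude: 58.4608, 175.3025.
Field: 58.4608/20 → 2 → C, 175.3025/10 → 17 → R; chars CR.
Square: 18.4608/2 → 9, 5.3025/1 → 5; chars 95.
Subsquare: 0.4608/0.0833333 → 5 → f, 0.3025/0.0416667 → 7 → h; chars fh.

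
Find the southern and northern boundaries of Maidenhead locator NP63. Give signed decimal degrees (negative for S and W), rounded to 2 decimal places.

63.00, 64.00

Field N=13, P=15: +13·20° lon, +15·10° lat → SW at lon 80°, lat 60°.
Square 6, 3: +6·2° lon, +3·1° lat → SW at lon 92°, lat 63°.
Cell spans 2° lon × 1° lat.
south 63.00, north 64.00.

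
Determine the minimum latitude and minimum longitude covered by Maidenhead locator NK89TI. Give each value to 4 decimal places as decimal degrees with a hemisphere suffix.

Field N=13, K=10: +13·20° lon, +10·10° lat → SW at lon 80°, lat 10°.
Square 8, 9: +8·2° lon, +9·1° lat → SW at lon 96°, lat 19°.
Subsquare t=19, i=8: +19·0.0833333° lon, +8·0.0416667° lat → SW at lon 97.5833°, lat 19.3333°.
latitude 19.3333° N, longitude 97.5833° E.

19.3333° N, 97.5833° E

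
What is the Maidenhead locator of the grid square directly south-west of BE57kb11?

Longitude extended square 1; −1 → 0.
Latitude extended square 1; −1 → 0.

BE57kb00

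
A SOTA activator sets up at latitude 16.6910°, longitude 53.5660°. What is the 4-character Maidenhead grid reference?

LK66

Shift to the Maidenhead origin (180°W, 90°S): lon 233.57, lat 106.69.
Field: lon ⌊233.57/20⌋ = 11 → L; lat ⌊106.69/10⌋ = 10 → K.
Square: lon ⌊13.57/2⌋ = 6; lat ⌊6.69/1⌋ = 6.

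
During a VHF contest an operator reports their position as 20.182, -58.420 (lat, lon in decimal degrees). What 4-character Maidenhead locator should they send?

GL00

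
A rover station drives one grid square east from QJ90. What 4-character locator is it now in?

Longitude square 9; +1 → 10, wraps to 0, carry into field.
Longitude field Q = 16; +1 → 17 = R.
The latitude characters are unchanged.

RJ00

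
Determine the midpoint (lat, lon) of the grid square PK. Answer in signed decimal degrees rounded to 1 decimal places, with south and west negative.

Field P=15, K=10: +15·20° lon, +10·10° lat → SW at lon 120°, lat 10°.
Cell spans 20° lon × 10° lat. Centre is SW corner plus half of each.
latitude 15.0, longitude 130.0.

15.0, 130.0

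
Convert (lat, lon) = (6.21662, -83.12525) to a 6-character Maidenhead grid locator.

EJ86kf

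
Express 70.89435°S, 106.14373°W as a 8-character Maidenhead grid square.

DB69wc25

Offset from 180°W / 90°S: lon 73.85627°, lat 19.10565°.
Field: lon ⌊73.85627/20⌋ = 3 → D; lat ⌊19.10565/10⌋ = 1 → B.
Square: lon ⌊13.85627/2⌋ = 6; lat ⌊9.10565/1⌋ = 9.
Subsquare: lon ⌊1.85627/0.0833333⌋ = 22 → w; lat ⌊0.10565/0.0416667⌋ = 2 → c.
Extended square: lon ⌊0.02294/0.00833333⌋ = 2; lat ⌊0.02232/0.00416667⌋ = 5.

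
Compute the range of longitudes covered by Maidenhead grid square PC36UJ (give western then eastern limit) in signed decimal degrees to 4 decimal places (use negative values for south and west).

127.6667, 127.7500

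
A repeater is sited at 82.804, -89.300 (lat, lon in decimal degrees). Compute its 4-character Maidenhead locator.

Offset from 180°W / 90°S: lon 90.70°, lat 172.80°.
Field (20°×10°, letters A–R): lon ⌊90.70/20⌋ = 4 → E; lat ⌊172.80/10⌋ = 17 → R.
Square (2°×1°, digits 0–9): lon ⌊10.70/2⌋ = 5; lat ⌊2.80/1⌋ = 2.

ER52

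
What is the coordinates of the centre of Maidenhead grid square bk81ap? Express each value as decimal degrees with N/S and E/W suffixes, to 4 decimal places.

11.6458° N, 143.9583° W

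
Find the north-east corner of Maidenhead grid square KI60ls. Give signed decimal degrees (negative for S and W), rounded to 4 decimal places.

-9.2083, 33.0000

Field K=10, I=8: +10·20° lon, +8·10° lat → SW at lon 20°, lat -10°.
Square 6, 0: +6·2° lon, +0·1° lat → SW at lon 32°, lat -10°.
Subsquare l=11, s=18: +11·0.0833333° lon, +18·0.0416667° lat → SW at lon 32.9167°, lat -9.25°.
Cell spans 0.0833333° lon × 0.0416667° lat. NE corner is SW corner plus one full cell.
latitude -9.2083, longitude 33.0000.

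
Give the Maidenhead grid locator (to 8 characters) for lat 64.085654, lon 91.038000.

NP54mc40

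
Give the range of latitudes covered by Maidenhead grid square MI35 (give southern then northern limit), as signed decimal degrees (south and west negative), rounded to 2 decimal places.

-5.00, -4.00

Field M=12, I=8: +12·20° lon, +8·10° lat → SW at lon 60°, lat -10°.
Square 3, 5: +3·2° lon, +5·1° lat → SW at lon 66°, lat -5°.
Cell spans 2° lon × 1° lat.
south -5.00, north -4.00.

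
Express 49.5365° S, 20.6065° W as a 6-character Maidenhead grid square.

Shift to the Maidenhead origin (180°W, 90°S): lon 159.3935, lat 40.4635.
Field: 159.3935/20 → 7 → H, 40.4635/10 → 4 → E; chars HE.
Square: 19.3935/2 → 9, 0.4635/1 → 0; chars 90.
Subsquare: 1.3935/0.0833333 → 16 → q, 0.4635/0.0416667 → 11 → l; chars ql.

HE90ql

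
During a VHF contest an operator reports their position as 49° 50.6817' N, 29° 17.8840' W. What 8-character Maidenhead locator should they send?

HN59iu42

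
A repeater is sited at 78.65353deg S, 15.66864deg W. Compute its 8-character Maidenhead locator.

Offset from 180°W / 90°S: lon 164.33136°, lat 11.34647°.
Field: 164.33136/20 → 8 → I, 11.34647/10 → 1 → B; chars IB.
Square: 4.33136/2 → 2, 1.34647/1 → 1; chars 21.
Subsquare: 0.33136/0.0833333 → 3 → d, 0.34647/0.0416667 → 8 → i; chars di.
Extended square: 0.08136/0.00833333 → 9, 0.01314/0.00416667 → 3; chars 93.

IB21di93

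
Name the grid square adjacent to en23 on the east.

EN33

Longitude square 2; +1 → 3.
The latitude characters are unchanged.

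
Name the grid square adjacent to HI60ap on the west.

HI50xp

Longitude subsquare a = 0; −1 → -1, wraps to 23 = x, carry into square.
Longitude square 6; −1 → 5.
The latitude characters are unchanged.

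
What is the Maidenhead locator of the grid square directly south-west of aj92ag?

Longitude subsquare a = 0; −1 → -1, wraps to 23 = x, carry into square.
Longitude square 9; −1 → 8.
Latitude subsquare g = 6; −1 → 5 = f.

AJ82xf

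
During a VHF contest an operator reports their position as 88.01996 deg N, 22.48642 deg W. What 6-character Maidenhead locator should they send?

HR88sa

Shift to the Maidenhead origin (180°W, 90°S): lon 157.5136, lat 178.0200.
Field: lon ⌊157.5136/20⌋ = 7 → H; lat ⌊178.0200/10⌋ = 17 → R.
Square: lon ⌊17.5136/2⌋ = 8; lat ⌊8.0200/1⌋ = 8.
Subsquare: lon ⌊1.5136/0.0833333⌋ = 18 → s; lat ⌊0.0200/0.0416667⌋ = 0 → a.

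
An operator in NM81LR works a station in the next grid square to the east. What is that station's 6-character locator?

NM81mr

Longitude subsquare l = 11; +1 → 12 = m.
The latitude characters are unchanged.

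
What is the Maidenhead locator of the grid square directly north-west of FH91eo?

FH91dp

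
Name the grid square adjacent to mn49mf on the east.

MN49nf

Longitude subsquare m = 12; +1 → 13 = n.
The latitude characters are unchanged.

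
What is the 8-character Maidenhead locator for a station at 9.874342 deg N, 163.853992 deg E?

Shift to the Maidenhead origin (180°W, 90°S): lon 343.85399, lat 99.87434.
Field: 343.85399/20 → 17 → R, 99.87434/10 → 9 → J; chars RJ.
Square: 3.85399/2 → 1, 9.87434/1 → 9; chars 19.
Subsquare: 1.85399/0.0833333 → 22 → w, 0.87434/0.0416667 → 20 → u; chars wu.
Extended square: 0.02066/0.00833333 → 2, 0.04101/0.00416667 → 9; chars 29.

RJ19wu29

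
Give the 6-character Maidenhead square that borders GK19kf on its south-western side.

GK19je

Longitude subsquare k = 10; −1 → 9 = j.
Latitude subsquare f = 5; −1 → 4 = e.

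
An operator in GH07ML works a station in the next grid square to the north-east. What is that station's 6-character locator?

GH07nm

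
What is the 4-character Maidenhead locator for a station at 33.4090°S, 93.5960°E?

Shift to the Maidenhead origin (180°W, 90°S): lon 273.60, lat 56.59.
Field: 273.60/20 → 13 → N, 56.59/10 → 5 → F; chars NF.
Square: 13.60/2 → 6, 6.59/1 → 6; chars 66.

NF66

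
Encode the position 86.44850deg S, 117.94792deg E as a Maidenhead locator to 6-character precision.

OA83xn

Offset from 180°W / 90°S: lon 297.9479°, lat 3.5515°.
Field: 297.9479/20 → 14 → O, 3.5515/10 → 0 → A; chars OA.
Square: 17.9479/2 → 8, 3.5515/1 → 3; chars 83.
Subsquare: 1.9479/0.0833333 → 23 → x, 0.5515/0.0416667 → 13 → n; chars xn.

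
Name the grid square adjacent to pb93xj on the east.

QB03aj

Longitude subsquare x = 23; +1 → 24, wraps to 0 = a, carry into square.
Longitude square 9; +1 → 10, wraps to 0, carry into field.
Longitude field P = 15; +1 → 16 = Q.
The latitude characters are unchanged.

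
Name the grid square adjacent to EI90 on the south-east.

FH09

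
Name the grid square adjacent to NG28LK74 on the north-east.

Longitude extended square 7; +1 → 8.
Latitude extended square 4; +1 → 5.

NG28lk85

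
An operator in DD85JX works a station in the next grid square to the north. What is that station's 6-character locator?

DD86ja

Latitude subsquare x = 23; +1 → 24, wraps to 0 = a, carry into square.
Latitude square 5; +1 → 6.
The longitude characters are unchanged.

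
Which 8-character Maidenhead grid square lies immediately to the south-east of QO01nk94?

QO01ok03

Longitude extended square 9; +1 → 10, wraps to 0, carry into subsquare.
Longitude subsquare n = 13; +1 → 14 = o.
Latitude extended square 4; −1 → 3.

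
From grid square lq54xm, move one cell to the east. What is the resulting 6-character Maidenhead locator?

LQ64am

Longitude subsquare x = 23; +1 → 24, wraps to 0 = a, carry into square.
Longitude square 5; +1 → 6.
The latitude characters are unchanged.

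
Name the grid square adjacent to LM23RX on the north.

LM24ra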